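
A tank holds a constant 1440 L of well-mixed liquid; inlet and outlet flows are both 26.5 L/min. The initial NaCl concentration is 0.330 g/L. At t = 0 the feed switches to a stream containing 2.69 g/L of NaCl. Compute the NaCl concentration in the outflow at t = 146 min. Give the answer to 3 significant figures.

2.53 g/L

Accumulation = in − out for the solute gives V dC/dt = Q(C_in − C).
Rewrite as dC/dt + C/τ = C_in/τ, τ = V/Q = 54.340 min.
This is linear first-order; C(t) = C_in + (C₀ − C_in) e^(−t/τ).
C(146) = 2.69 + (0.330 − 2.69)·e^(−146/54.340) = 2.69 + (-2.3600)·0.068098 = 2.5293 g/L.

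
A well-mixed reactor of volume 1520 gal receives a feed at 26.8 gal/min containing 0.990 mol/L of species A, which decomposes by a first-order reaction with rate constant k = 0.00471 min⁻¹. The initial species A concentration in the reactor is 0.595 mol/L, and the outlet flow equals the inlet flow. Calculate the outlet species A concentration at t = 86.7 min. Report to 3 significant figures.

0.754 mol/L

Accumulation = in − out − consumed: V dC/dt = Q C_in − Q C − k V C.
dC/dt = (Q/V) C_in − (Q/V + k) C; effective rate a = Q/V + k = 0.017632 + 0.00471 = 0.022342 min⁻¹.
C_ss = Q C_in/(Q + kV) = 0.78129 mol/L; C(t) = C_ss + (C₀ − C_ss) e^(−a t).
C(86.7) = 0.78129 + (-0.18629)·e^(−0.022342·86.7) = 0.78129 + (-0.18629)·0.14413 = 0.75444 mol/L.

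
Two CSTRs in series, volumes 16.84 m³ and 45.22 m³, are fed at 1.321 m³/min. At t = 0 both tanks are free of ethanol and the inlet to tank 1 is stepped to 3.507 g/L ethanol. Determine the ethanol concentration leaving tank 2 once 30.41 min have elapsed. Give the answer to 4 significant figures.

Time constants: τᵢ = Vᵢ/Q for each well-mixed tank.
τ₁ = 16.84/1.321 = 12.7479 min; τ₂ = 45.22/1.321 = 34.2316 min.
Solving the cascade with C₁(0)=C₂(0)=0 gives C₂(t) = C_in[1 − (τ₁ e^(−t/τ₁) − τ₂ e^(−t/τ₂))/(τ₁ − τ₂)].
At t = 30.41: e^(−t/τ₁) = 0.0920441, e^(−t/τ₂) = 0.411330.
C₂ = 3.507·[1 − (12.7479·0.0920441 − 34.2316·0.411330)/(-21.4837)] = 3.507·0.399213 = 1.40004 g/L.

1.400 g/L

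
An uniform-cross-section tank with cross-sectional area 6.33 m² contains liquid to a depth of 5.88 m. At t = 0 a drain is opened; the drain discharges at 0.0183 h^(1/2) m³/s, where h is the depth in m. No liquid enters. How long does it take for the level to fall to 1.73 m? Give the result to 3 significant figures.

With no inflow, A dh/dt = −0.0183 √h.
Separate and integrate: 2(√h − √h₀) = −(0.0183/A) t.
t = 2A(√h₀ − √h)/0.0183 = 2·6.33·(√5.88 − √1.73)/0.0183
  = 12.660 × (2.4249 − 1.3153) / 0.0183 = 767.61 s.

768 s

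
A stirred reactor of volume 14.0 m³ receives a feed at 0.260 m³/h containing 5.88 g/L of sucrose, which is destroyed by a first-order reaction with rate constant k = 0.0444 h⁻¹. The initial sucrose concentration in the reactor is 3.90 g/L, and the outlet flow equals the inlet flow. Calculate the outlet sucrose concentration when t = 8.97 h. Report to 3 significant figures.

2.97 g/L

Species balance: V dC/dt = Q C_in − Q C − k V C.
dC/dt = (Q/V) C_in − (Q/V + k) C; effective rate a = Q/V + k = 0.018571 + 0.0444 = 0.062971 h⁻¹.
C_ss = Q C_in/(Q + kV) = 1.7341 g/L; C(t) = C_ss + (C₀ − C_ss) e^(−a t).
C(8.97) = 1.7341 + (2.1659)·e^(−0.062971·8.97) = 1.7341 + (2.1659)·0.56844 = 2.9653 g/L.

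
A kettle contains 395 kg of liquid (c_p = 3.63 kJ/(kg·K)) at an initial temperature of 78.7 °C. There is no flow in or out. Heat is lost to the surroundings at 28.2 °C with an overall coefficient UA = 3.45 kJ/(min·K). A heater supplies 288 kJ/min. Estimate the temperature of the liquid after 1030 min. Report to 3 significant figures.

Lumped-capacitance energy balance: M c_p dT/dt = UA(T_amb − T) + Q̇.
dT/dt = (T_ss − T)/τ with T_ss = T_amb + Q̇/UA = 28.2 + 288/3.45 = 111.68 °C, τ = M c_p/UA = 395·3.63/3.45 = 415.61 min.
Integrating: T(t) = T_ss + (T₀ − T_ss) e^(−t/τ).
T(1030) = 111.68 + (-32.978)·0.083886 = 108.91 °C.

109 °C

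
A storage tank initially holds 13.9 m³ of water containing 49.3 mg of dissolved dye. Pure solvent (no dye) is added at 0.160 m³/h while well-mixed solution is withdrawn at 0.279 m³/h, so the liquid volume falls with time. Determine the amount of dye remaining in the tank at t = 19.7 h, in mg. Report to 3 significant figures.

32.0 mg

Total volume: dV/dt = Q_in − Q_out = -0.11900 m³/h, so V(t) = 13.9 − 0.11900 t and V(19.7) = 11.556 m³.
No dye enters, so dm/dt = −Q_out · (m/V).
dm/m = −Q_out dt/(V₀ − 0.11900 t); integrating gives ln(m/m₀) = −(Q_out/(Q_in−Q_out)) ln(V/V₀).
m = m₀ (V₀/V)^(Q_out/(Q_in−Q_out)) = 49.3 × (13.9/11.556)^(-2.3445) = 31.972 mg.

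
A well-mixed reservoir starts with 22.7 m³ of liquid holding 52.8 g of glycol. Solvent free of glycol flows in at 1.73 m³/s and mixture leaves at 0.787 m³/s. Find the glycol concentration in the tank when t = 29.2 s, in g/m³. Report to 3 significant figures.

0.542 g/m³

Total volume: dV/dt = Q_in − Q_out = 0.94300 m³/s, so V(t) = 22.7 + 0.94300 t and V(29.2) = 50.236 m³.
Solute balance: dm/dt = 0 − Q_out C = −Q_out m/V(t).
Separate: dm/m = −Q_out dt/V(t) ⇒ ln(m/m₀) = −(Q_out/(Q_in−Q_out)) ln(V/V₀).
m = m₀ (V₀/V)^(Q_out/(Q_in−Q_out)) = 52.8 × (22.7/50.236)^(0.83457) = 27.209 g.
C = m/V = 27.209/50.236 = 0.54164 g/m³.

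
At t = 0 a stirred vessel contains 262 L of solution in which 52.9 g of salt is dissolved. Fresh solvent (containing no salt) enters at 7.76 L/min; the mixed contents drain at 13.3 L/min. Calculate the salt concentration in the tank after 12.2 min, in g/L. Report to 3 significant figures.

Let m(t) be the amount of salt. Volume: V(t) = V₀ + (Q_in − Q_out) t = 262 − 5.5400 t; V(12.2) = 194.41 L.
No salt enters, so dm/dt = −Q_out · (m/V).
Separate: dm/m = −Q_out dt/V(t) ⇒ ln(m/m₀) = −(Q_out/(Q_in−Q_out)) ln(V/V₀).
m = m₀ (V₀/V)^(Q_out/(Q_in−Q_out)) = 52.9 × (262/194.41)^(-2.4007) = 25.845 g.
C = m/V = 25.845/194.41 = 0.13294 g/L.

0.133 g/L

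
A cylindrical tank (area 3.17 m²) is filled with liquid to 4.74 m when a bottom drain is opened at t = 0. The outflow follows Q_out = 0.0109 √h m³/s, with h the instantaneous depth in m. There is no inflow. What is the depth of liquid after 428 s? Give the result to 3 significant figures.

2.08 m

A dh/dt = −Q_out = −0.0109 √h.
This is separable: 2 d(√h)/dt = −0.0109/A, so √h = √h₀ − (0.0109/(2A)) t.
√h = √4.74 − 0.0109·428/(2·3.17) = 2.1772 − 0.73584 = 1.4413.
h = 1.4413² = 2.0774 m.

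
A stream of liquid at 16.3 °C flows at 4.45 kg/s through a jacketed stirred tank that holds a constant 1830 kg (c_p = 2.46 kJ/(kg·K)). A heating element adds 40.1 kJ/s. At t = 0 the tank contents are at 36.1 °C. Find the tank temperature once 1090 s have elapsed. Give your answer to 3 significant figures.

21.1 °C

Energy balance: M c_p dT/dt = ṁ c_p (T_in − T) + 40.1.
Rearrange: dT/dt = (T_ss − T)/τ with τ = M/ṁ = 411.24 s and T_ss = T_in + Q̇/(ṁ c_p) = 19.963 °C.
Integrating: T(t) = T_ss + (T₀ − T_ss) e^(−t/τ).
T(1090) = 19.963 + (16.137)·e^(−1090/411.24) = 19.963 + (16.137)·0.070613 = 21.103 °C.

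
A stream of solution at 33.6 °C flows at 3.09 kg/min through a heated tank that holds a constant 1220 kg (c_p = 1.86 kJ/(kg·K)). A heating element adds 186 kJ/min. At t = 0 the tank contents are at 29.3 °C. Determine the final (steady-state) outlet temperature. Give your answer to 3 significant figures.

66.0 °C

M c_p dT/dt = ṁ c_p (T_in − T) + Q̇.
At steady state dT/dt = 0 ⇒ T_ss = T_in + Q̇/(ṁ c_p) = 33.6 + 186/(3.09·1.86) = 65.962 °C.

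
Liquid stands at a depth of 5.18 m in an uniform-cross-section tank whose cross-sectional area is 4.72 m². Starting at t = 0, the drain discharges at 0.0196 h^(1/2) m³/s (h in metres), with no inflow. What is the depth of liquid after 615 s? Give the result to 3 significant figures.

0.998 m

Volume balance on the tank: A dh/dt = −0.0196 √h.
∫ h^(−1/2) dh = −(0.0196/A) ∫ dt, giving 2√h = 2√h₀ − (0.0196/A) t.
√h = √5.18 − 0.0196·615/(2·4.72) = 2.2760 − 1.2769 = 0.99905.
h = 0.99905² = 0.99811 m.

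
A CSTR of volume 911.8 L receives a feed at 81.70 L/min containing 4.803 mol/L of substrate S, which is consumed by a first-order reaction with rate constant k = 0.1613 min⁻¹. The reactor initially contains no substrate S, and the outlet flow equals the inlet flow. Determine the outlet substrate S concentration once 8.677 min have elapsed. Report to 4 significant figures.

1.521 mol/L

V dC/dt = Q(C_in − C) − k V C.
dC/dt = (Q/V) C_in − (Q/V + k) C; effective rate a = Q/V + k = 0.0896030 + 0.1613 = 0.250903 min⁻¹.
C_ss = Q C_in/(Q + kV) = 1.71526 mol/L; C(t) = C_ss + (C₀ − C_ss) e^(−a t).
C(8.677) = 1.71526 + (-1.71526)·e^(−0.250903·8.677) = 1.71526 + (-1.71526)·0.113372 = 1.52080 mol/L.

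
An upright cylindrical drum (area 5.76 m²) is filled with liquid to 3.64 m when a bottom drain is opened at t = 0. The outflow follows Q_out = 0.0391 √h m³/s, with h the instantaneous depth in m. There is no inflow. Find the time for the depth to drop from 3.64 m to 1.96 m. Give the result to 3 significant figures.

With no inflow, A dh/dt = −0.0391 √h.
∫ h^(−1/2) dh = −(0.0391/A) ∫ dt, giving 2√h = 2√h₀ − (0.0391/A) t.
t = 2A(√h₀ − √h)/0.0391 = 2·5.76·(√3.64 − √1.96)/0.0391
  = 11.520 × (1.9079 − 1.4000) / 0.0391 = 149.64 s.

150 s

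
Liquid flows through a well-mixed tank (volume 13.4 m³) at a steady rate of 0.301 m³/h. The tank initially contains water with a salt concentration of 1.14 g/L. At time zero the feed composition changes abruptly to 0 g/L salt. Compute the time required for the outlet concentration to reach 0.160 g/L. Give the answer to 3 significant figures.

Mass balance on the solute (V constant): V dC/dt = Q(C_in − C), so τ = V/Q = 44.518 h.
C(t) = C_in + (C₀ − C_in) e^(−t/τ). Set C = 0.160 and solve for t:
e^(−t/τ) = (C − C_in)/(C₀ − C_in) = (0.160 − 0)/(1.14 − 0) = 0.14035
t = −τ ln(…) = 44.518 × 1.9636 = 87.417 h.

87.4 h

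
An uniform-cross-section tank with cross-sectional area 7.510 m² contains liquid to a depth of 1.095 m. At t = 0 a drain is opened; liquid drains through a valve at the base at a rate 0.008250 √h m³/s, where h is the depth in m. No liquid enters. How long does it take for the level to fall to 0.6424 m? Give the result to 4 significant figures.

With no inflow, A dh/dt = −0.008250 √h.
This is separable: 2 d(√h)/dt = −0.008250/A, so √h = √h₀ − (0.008250/(2A)) t.
t = 2A(√h₀ − √h)/0.008250 = 2·7.510·(√1.095 − √0.6424)/0.008250
  = 15.0200 × (1.04642 − 0.801499) / 0.008250 = 445.910 s.

445.9 s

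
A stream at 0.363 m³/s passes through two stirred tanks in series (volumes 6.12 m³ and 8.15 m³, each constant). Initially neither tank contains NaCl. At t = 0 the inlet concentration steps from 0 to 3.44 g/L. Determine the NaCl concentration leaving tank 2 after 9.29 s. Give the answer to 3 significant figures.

0.286 g/L

Time constants: τᵢ = Vᵢ/Q for each well-mixed tank.
τ₁ = 6.12/0.363 = 16.860 s; τ₂ = 8.15/0.363 = 22.452 s.
Tank 1: C₁ = C_in(1 − e^(−t/τ₁)). Tank 2 (τ₁ ≠ τ₂): C₂ = C_in[1 − (τ₁ e^(−t/τ₁) − τ₂ e^(−t/τ₂))/(τ₁ − τ₂)].
At t = 9.29: e^(−t/τ₁) = 0.57636, e^(−t/τ₂) = 0.66115.
C₂ = 3.44·[1 − (16.860·0.57636 − 22.452·0.66115)/(-5.5923)] = 3.44·0.083226 = 0.28630 g/L.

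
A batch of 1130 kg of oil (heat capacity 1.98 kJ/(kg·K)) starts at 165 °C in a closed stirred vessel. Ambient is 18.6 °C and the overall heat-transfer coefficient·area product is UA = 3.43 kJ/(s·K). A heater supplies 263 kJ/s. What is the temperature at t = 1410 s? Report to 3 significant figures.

103 °C

First-law balance (no shaft work): M c_p dT/dt = −UA(T − T_amb) + Q̇.
dT/dt = (T_ss − T)/τ with T_ss = T_amb + Q̇/UA = 18.6 + 263/3.43 = 95.276 °C, τ = M c_p/UA = 1130·1.98/3.43 = 652.30 s.
This is linear first-order; T(t) = T_ss + (T₀ − T_ss) e^(−t/τ).
T(1410) = 95.276 + (69.724)·0.11514 = 103.30 °C.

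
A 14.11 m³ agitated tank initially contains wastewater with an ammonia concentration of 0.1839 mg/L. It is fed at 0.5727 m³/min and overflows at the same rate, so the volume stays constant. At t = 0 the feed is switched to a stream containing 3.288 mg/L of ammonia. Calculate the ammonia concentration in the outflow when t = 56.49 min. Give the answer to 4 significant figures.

2.975 mg/L

Unsteady species balance (constant V, well mixed): V dC/dt = Q(C_in − C).
Time constant τ = V/Q = 14.11/0.5727 = 24.6377 min.
Integrating: C(t) = C_in + (C₀ − C_in) e^(−t/τ).
C(56.49) = 3.288 + (0.1839 − 3.288)·e^(−56.49/24.6377) = 3.288 + (-3.10410)·0.100980 = 2.97455 mg/L.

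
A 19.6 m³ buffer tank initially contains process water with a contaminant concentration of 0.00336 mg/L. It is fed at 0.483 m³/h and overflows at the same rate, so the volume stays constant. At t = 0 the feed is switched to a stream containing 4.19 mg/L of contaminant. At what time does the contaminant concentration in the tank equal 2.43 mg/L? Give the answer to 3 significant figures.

Species balance: V dC/dt = Q(C_in − C) ⇒ τ = V/Q = 40.580 h.
C(t) = C_in + (C₀ − C_in) e^(−t/τ). Set C = 2.43 and solve for t:
e^(−t/τ) = (C − C_in)/(C₀ − C_in) = (2.43 − 4.19)/(0.00336 − 4.19) = 0.42038
t = −τ ln(…) = 40.580 × 0.86658 = 35.166 h.

35.2 h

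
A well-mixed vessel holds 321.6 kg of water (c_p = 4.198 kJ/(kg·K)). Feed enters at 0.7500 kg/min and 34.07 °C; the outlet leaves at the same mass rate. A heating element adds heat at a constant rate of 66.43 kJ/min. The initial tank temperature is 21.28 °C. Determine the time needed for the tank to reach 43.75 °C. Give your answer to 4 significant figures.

Unsteady energy balance on the tank contents: M c_p dT/dt = ṁ c_p (T_in − T) + 66.43.
τ = M/ṁ = 428.800 min; T_ss = T_in + Q̇/(ṁ c_p) = 55.1689 °C.
T(t) = T_ss + (T₀ − T_ss) e^(−t/τ). Set T = 43.75:
e^(−t/τ) = (43.75 − 55.1689)/(21.28 − 55.1689) = 0.336952
t = −428.800 · ln(0.336952) = 466.455 min.

466.5 min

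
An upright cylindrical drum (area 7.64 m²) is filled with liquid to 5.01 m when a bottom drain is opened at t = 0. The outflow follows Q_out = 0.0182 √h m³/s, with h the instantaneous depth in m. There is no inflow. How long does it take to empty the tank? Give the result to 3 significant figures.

1880 s

With no inflow, A dh/dt = −0.0182 √h.
∫ h^(−1/2) dh = −(0.0182/A) ∫ dt, giving 2√h = 2√h₀ − (0.0182/A) t.
Set h = 0: 2√h₀ = (0.0182/A) t_empty ⇒ t_empty = 2A√h₀/0.0182.
t_empty = 2·7.64·√5.01/0.0182 = 15.280·2.2383/0.0182 = 1879.2 s.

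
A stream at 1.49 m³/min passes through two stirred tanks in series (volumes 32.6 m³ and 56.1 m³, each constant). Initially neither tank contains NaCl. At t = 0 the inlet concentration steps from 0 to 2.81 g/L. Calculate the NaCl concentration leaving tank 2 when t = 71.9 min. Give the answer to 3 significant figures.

Time constants: τᵢ = Vᵢ/Q for each well-mixed tank.
τ₁ = 32.6/1.49 = 21.879 min; τ₂ = 56.1/1.49 = 37.651 min.
Solving the cascade with C₁(0)=C₂(0)=0 gives C₂(t) = C_in[1 − (τ₁ e^(−t/τ₁) − τ₂ e^(−t/τ₂))/(τ₁ − τ₂)].
At t = 71.9: e^(−t/τ₁) = 0.037395, e^(−t/τ₂) = 0.14813.
C₂ = 2.81·[1 − (21.879·0.037395 − 37.651·0.14813)/(-15.772)] = 2.81·0.69825 = 1.9621 g/L.

1.96 g/L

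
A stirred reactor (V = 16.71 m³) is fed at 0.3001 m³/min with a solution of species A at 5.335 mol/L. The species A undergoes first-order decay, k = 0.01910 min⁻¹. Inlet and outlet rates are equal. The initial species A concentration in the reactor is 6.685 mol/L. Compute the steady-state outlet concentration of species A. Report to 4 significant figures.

V dC/dt = Q(C_in − C) − k V C.
At steady state: 0 = Q C_in − (Q + kV) C_ss, so C_ss = Q C_in/(Q + kV).
C_ss = 0.3001·5.335/(0.3001 + 0.01910·16.71) = 1.60103/0.619261 = 2.58539 mol/L.

2.585 mol/L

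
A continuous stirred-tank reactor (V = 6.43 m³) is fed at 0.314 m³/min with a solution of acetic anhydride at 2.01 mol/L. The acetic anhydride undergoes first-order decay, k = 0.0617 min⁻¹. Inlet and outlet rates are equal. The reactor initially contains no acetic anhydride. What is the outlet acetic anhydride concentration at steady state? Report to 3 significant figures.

V dC/dt = Q(C_in − C) − k V C.
Steady state (dC/dt = 0): C_ss = Q C_in/(Q + kV) = C_in/(1 + kV/Q).
C_ss = 0.314·2.01/(0.314 + 0.0617·6.43) = 0.63114/0.71073 = 0.88802 mol/L.

0.888 mol/L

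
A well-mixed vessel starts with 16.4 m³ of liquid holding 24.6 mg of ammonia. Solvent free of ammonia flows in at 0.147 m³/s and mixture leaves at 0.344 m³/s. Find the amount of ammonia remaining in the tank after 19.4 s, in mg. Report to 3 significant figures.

Total volume: dV/dt = Q_in − Q_out = -0.19700 m³/s, so V(t) = 16.4 − 0.19700 t and V(19.4) = 12.578 m³.
No ammonia enters, so dm/dt = −Q_out · (m/V).
dm/m = −Q_out dt/(V₀ − 0.19700 t); integrating gives ln(m/m₀) = −(Q_out/(Q_in−Q_out)) ln(V/V₀).
m = m₀ (V₀/V)^(Q_out/(Q_in−Q_out)) = 24.6 × (16.4/12.578)^(-1.7462) = 15.479 mg.

15.5 mg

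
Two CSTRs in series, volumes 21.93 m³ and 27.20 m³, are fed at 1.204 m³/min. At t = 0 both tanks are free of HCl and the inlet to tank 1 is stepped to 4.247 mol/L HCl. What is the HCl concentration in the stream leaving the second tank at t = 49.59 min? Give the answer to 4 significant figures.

2.967 mol/L

Species balance on tank i: dCᵢ/dt = (Cᵢ₋₁ − Cᵢ)/τᵢ with τᵢ = Vᵢ/Q.
τ₁ = 21.93/1.204 = 18.2143 min; τ₂ = 27.20/1.204 = 22.5914 min.
Tank 1: C₁ = C_in(1 − e^(−t/τ₁)). Tank 2 (τ₁ ≠ τ₂): C₂ = C_in[1 − (τ₁ e^(−t/τ₁) − τ₂ e^(−t/τ₂))/(τ₁ − τ₂)].
At t = 49.59: e^(−t/τ₁) = 0.0657045, e^(−t/τ₂) = 0.111349.
C₂ = 4.247·[1 − (18.2143·0.0657045 − 22.5914·0.111349)/(-4.37708)] = 4.247·0.698711 = 2.96743 mol/L.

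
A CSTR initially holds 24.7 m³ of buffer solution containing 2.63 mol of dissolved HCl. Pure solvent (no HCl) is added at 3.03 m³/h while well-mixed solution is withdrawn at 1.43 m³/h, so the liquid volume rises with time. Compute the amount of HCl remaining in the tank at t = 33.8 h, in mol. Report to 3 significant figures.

Total volume: dV/dt = Q_in − Q_out = 1.6000 m³/h, so V(t) = 24.7 + 1.6000 t and V(33.8) = 78.780 m³.
No HCl enters, so dm/dt = −Q_out · (m/V).
dm/m = −Q_out dt/(V₀ + 1.6000 t); integrating gives ln(m/m₀) = −(Q_out/(Q_in−Q_out)) ln(V/V₀).
m = m₀ (V₀/V)^(Q_out/(Q_in−Q_out)) = 2.63 × (24.7/78.780)^(0.89375) = 0.93273 mol.

0.933 mol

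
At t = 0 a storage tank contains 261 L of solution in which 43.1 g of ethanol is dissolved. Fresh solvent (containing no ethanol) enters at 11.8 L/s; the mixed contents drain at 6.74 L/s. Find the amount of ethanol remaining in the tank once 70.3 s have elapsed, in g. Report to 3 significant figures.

13.7 g

Let m(t) be the amount of ethanol. Volume: V(t) = V₀ + (Q_in − Q_out) t = 261 + 5.0600 t; V(70.3) = 616.72 L.
No ethanol enters, so dm/dt = −Q_out · (m/V).
dm/m = −Q_out dt/(V₀ + 5.0600 t); integrating gives ln(m/m₀) = −(Q_out/(Q_in−Q_out)) ln(V/V₀).
m = m₀ (V₀/V)^(Q_out/(Q_in−Q_out)) = 43.1 × (261/616.72)^(1.3320) = 13.710 g.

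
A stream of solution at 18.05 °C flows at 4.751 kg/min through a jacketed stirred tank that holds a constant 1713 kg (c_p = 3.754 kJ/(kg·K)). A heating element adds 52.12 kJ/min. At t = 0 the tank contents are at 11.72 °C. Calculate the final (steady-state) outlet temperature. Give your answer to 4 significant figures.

M c_p dT/dt = ṁ c_p (T_in − T) + Q̇.
At steady state dT/dt = 0 ⇒ T_ss = T_in + Q̇/(ṁ c_p) = 18.05 + 52.12/(4.751·3.754) = 20.9723 °C.

20.97 °C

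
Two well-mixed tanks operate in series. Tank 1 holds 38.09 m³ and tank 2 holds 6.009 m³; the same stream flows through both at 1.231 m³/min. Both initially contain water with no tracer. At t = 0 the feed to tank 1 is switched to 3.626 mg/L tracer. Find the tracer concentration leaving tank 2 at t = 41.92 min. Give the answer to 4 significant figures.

Species balance on tank i: dCᵢ/dt = (Cᵢ₋₁ − Cᵢ)/τᵢ with τᵢ = Vᵢ/Q.
τ₁ = 38.09/1.231 = 30.9423 min; τ₂ = 6.009/1.231 = 4.88140 min.
Tank 1: C₁ = C_in(1 − e^(−t/τ₁)). Tank 2 (τ₁ ≠ τ₂): C₂ = C_in[1 − (τ₁ e^(−t/τ₁) − τ₂ e^(−t/τ₂))/(τ₁ − τ₂)].
At t = 41.92: e^(−t/τ₁) = 0.258004, e^(−t/τ₂) = 0.000186383.
C₂ = 3.626·[1 − (30.9423·0.258004 − 4.88140·0.000186383)/(26.0609)] = 3.626·0.693704 = 2.51537 mg/L.

2.515 mg/L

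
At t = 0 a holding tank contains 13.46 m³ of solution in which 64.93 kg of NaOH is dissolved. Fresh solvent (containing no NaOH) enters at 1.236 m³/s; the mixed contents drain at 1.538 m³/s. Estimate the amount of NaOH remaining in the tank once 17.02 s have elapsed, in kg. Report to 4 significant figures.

Let m(t) be the amount of NaOH. Volume: V(t) = V₀ + (Q_in − Q_out) t = 13.46 − 0.302000 t; V(17.02) = 8.31996 m³.
Species balance (pure solvent in): dm/dt = −Q_out · m/V(t).
dm/m = −Q_out dt/(V₀ − 0.302000 t); integrating gives ln(m/m₀) = −(Q_out/(Q_in−Q_out)) ln(V/V₀).
m = m₀ (V₀/V)^(Q_out/(Q_in−Q_out)) = 64.93 × (13.46/8.31996)^(-5.09272) = 5.60345 kg.

5.603 kg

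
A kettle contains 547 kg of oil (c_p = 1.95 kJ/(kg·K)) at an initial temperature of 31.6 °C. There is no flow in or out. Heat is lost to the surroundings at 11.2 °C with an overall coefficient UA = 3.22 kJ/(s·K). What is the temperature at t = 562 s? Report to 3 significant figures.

M c_p dT/dt = −UA(T − T_amb).
dT/dt = (T_ss − T)/τ with T_ss = T_amb = 11.200 °C, τ = M c_p/UA = 547·1.95/3.22 = 331.26 s.
Solution: T(t) = T_ss + (T₀ − T_ss) e^(−t/τ).
T(562) = 11.200 + (20.400)·0.18331 = 14.940 °C.

14.9 °C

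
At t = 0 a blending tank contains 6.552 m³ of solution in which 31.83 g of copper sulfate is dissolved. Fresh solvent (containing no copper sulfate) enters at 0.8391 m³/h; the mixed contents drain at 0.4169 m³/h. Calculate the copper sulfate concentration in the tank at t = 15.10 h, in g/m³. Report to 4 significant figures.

Let m(t) be the amount of copper sulfate. Volume: V(t) = V₀ + (Q_in − Q_out) t = 6.552 + 0.422200 t; V(15.10) = 12.9272 m³.
Solute balance: dm/dt = 0 − Q_out C = −Q_out m/V(t).
dm/m = −Q_out dt/(V₀ + 0.422200 t); integrating gives ln(m/m₀) = −(Q_out/(Q_in−Q_out)) ln(V/V₀).
m = m₀ (V₀/V)^(Q_out/(Q_in−Q_out)) = 31.83 × (6.552/12.9272)^(0.987447) = 16.2709 g.
C = m/V = 16.2709/12.9272 = 1.25865 g/m³.

1.259 g/m³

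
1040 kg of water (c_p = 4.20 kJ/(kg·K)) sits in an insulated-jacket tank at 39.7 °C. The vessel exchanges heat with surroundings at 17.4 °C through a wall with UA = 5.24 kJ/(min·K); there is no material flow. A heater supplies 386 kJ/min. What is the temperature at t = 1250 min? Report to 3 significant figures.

M c_p dT/dt = −UA(T − T_amb) + Q̇.
dT/dt = (T_ss − T)/τ with T_ss = T_amb + Q̇/UA = 17.4 + 386/5.24 = 91.064 °C, τ = M c_p/UA = 1040·4.20/5.24 = 833.59 min.
T approaches T_ss exponentially: T(t) = T_ss + (T₀ − T_ss) e^(−t/τ).
T(1250) = 91.064 + (-51.364)·0.22323 = 79.598 °C.

79.6 °C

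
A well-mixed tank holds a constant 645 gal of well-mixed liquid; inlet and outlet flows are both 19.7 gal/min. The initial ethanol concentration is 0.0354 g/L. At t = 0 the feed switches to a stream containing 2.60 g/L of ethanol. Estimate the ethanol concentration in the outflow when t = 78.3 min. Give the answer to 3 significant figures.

2.37 g/L

Mass balance on the solute (V constant): V dC/dt = Q(C_in − C).
So dC/dt = (C_in − C)/τ with τ = V/Q = 645/19.7 = 32.741 min.
C approaches C_in exponentially: C(t) = C_in + (C₀ − C_in) e^(−t/τ).
C(78.3) = 2.60 + (0.0354 − 2.60)·e^(−78.3/32.741) = 2.60 + (-2.5646)·0.091493 = 2.3654 g/L.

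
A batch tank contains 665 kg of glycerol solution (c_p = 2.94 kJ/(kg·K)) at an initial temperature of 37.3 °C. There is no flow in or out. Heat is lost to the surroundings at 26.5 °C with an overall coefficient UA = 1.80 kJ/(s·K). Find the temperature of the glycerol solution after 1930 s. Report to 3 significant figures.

28.3 °C

Energy balance: M c_p dT/dt = −UA(T − T_amb).
dT/dt = (T_ss − T)/τ with T_ss = T_amb = 26.500 °C, τ = M c_p/UA = 665·2.94/1.80 = 1086.2 s.
Integrating: T(t) = T_ss + (T₀ − T_ss) e^(−t/τ).
T(1930) = 26.500 + (10.800)·0.16916 = 28.327 °C.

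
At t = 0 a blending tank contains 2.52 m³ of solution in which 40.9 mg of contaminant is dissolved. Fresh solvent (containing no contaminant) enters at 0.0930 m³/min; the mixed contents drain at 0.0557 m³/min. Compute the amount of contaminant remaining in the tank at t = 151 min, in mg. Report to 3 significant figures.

Let m(t) be the amount of contaminant. Volume: V(t) = V₀ + (Q_in − Q_out) t = 2.52 + 0.037300 t; V(151) = 8.1523 m³.
Species balance (pure solvent in): dm/dt = −Q_out · m/V(t).
Separate: dm/m = −Q_out dt/V(t) ⇒ ln(m/m₀) = −(Q_out/(Q_in−Q_out)) ln(V/V₀).
m = m₀ (V₀/V)^(Q_out/(Q_in−Q_out)) = 40.9 × (2.52/8.1523)^(1.4933) = 7.0847 mg.

7.08 mg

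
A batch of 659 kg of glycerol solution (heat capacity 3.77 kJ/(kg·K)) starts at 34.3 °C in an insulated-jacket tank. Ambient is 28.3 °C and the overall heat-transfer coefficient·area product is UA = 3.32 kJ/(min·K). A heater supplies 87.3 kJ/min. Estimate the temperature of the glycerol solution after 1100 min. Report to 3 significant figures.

49.9 °C

Unsteady energy balance on the tank contents: M c_p dT/dt = −UA(T − T_amb) + Q̇.
dT/dt = (T_ss − T)/τ with T_ss = T_amb + Q̇/UA = 28.3 + 87.3/3.32 = 54.595 °C, τ = M c_p/UA = 659·3.77/3.32 = 748.32 min.
Solution: T(t) = T_ss + (T₀ − T_ss) e^(−t/τ).
T(1100) = 54.595 + (-20.295)·0.22994 = 49.929 °C.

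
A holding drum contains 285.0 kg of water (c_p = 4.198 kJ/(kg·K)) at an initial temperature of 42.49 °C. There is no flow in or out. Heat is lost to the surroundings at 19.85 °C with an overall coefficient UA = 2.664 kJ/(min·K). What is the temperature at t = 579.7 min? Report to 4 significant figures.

26.08 °C

Heat balance on the well-mixed liquid: M c_p dT/dt = −UA(T − T_amb).
dT/dt = (T_ss − T)/τ with T_ss = T_amb = 19.8500 °C, τ = M c_p/UA = 285.0·4.198/2.664 = 449.110 min.
Solution: T(t) = T_ss + (T₀ − T_ss) e^(−t/τ).
T(579.7) = 19.8500 + (22.6400)·0.275058 = 26.0773 °C.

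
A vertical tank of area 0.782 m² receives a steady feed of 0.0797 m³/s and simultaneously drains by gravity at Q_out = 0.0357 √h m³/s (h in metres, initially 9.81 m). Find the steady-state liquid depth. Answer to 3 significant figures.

Mass balance (ρ constant): A dh/dt = Q_in − 0.0357 √h. At steady state dh/dt = 0:
Q_in = 0.0357 √h_ss ⇒ √h_ss = 0.0797/0.0357 = 2.2325.
h_ss = 2.2325² = 4.9840 m. (Since h₀ = 9.81 m > h_ss, the level will fall toward this value.)

4.98 m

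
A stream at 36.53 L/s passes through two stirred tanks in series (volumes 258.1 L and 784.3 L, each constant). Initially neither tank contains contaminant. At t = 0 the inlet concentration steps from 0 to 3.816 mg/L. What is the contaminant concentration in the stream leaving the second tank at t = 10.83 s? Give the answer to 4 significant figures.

Species balance on tank i: dCᵢ/dt = (Cᵢ₋₁ − Cᵢ)/τᵢ with τᵢ = Vᵢ/Q.
τ₁ = 258.1/36.53 = 7.06543 s; τ₂ = 784.3/36.53 = 21.4700 s.
Tank 1: C₁ = C_in(1 − e^(−t/τ₁)). Tank 2 (τ₁ ≠ τ₂): C₂ = C_in[1 − (τ₁ e^(−t/τ₁) − τ₂ e^(−t/τ₂))/(τ₁ − τ₂)].
At t = 10.83: e^(−t/τ₁) = 0.215927, e^(−t/τ₂) = 0.603853.
C₂ = 3.816·[1 − (7.06543·0.215927 − 21.4700·0.603853)/(-14.4046)] = 3.816·0.205870 = 0.785599 mg/L.

0.7856 mg/L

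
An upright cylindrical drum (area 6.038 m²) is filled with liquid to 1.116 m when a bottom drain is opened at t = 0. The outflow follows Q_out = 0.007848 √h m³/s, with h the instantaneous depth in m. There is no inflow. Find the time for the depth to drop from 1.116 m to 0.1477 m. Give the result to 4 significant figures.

1034 s

Volume balance on the tank: A dh/dt = −0.007848 √h.
∫ h^(−1/2) dh = −(0.007848/A) ∫ dt, giving 2√h = 2√h₀ − (0.007848/A) t.
t = 2A(√h₀ − √h)/0.007848 = 2·6.038·(√1.116 − √0.1477)/0.007848
  = 12.0760 × (1.05641 − 0.384318) / 0.007848 = 1034.17 s.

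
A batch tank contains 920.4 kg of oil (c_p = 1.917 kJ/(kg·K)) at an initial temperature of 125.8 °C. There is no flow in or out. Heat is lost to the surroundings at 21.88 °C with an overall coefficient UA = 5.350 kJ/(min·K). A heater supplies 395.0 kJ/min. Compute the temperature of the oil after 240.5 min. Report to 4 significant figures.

Heat balance on the well-mixed liquid: M c_p dT/dt = −UA(T − T_amb) + Q̇.
dT/dt = (T_ss − T)/τ with T_ss = T_amb + Q̇/UA = 21.88 + 395.0/5.350 = 95.7118 °C, τ = M c_p/UA = 920.4·1.917/5.350 = 329.796 min.
Integrating: T(t) = T_ss + (T₀ − T_ss) e^(−t/τ).
T(240.5) = 95.7118 + (30.0882)·0.482276 = 110.223 °C.

110.2 °C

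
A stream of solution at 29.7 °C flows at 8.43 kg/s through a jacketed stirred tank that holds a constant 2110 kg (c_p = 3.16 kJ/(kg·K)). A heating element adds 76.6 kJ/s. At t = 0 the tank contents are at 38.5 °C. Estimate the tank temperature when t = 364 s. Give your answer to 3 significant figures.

Energy balance: M c_p dT/dt = ṁ c_p (T_in − T) + 76.6.
Rearrange: dT/dt = (T_ss − T)/τ with τ = M/ṁ = 250.30 s and T_ss = T_in + Q̇/(ṁ c_p) = 32.576 °C.
Integrating: T(t) = T_ss + (T₀ − T_ss) e^(−t/τ).
T(364) = 32.576 + (5.9245)·e^(−364/250.30) = 32.576 + (5.9245)·0.23357 = 33.959 °C.

34.0 °C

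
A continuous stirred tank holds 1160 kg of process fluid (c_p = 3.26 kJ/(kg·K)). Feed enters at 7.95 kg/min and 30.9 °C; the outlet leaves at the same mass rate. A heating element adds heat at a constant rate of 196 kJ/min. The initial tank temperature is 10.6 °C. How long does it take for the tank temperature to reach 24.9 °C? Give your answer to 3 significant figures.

First-law balance (no shaft work): M c_p dT/dt = ṁ c_p (T_in − T) + 196.
τ = M/ṁ = 145.91 min; T_ss = T_in + Q̇/(ṁ c_p) = 38.463 °C.
T(t) = T_ss + (T₀ − T_ss) e^(−t/τ). Set T = 24.9:
e^(−t/τ) = (24.9 − 38.463)/(10.6 − 38.463) = 0.48677
t = −145.91 · ln(0.48677) = 105.05 min.

105 min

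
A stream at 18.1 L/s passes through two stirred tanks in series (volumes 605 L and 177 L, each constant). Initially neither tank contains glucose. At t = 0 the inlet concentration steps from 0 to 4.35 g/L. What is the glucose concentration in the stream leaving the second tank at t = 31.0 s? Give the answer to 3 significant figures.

Each tank obeys Vᵢ dCᵢ/dt = Q(Cᵢ₋₁ − Cᵢ), so τᵢ = Vᵢ/Q.
τ₁ = 605/18.1 = 33.425 s; τ₂ = 177/18.1 = 9.7790 s.
Solving the cascade with C₁(0)=C₂(0)=0 gives C₂(t) = C_in[1 − (τ₁ e^(−t/τ₁) − τ₂ e^(−t/τ₂))/(τ₁ − τ₂)].
At t = 31.0: e^(−t/τ₁) = 0.39557, e^(−t/τ₂) = 0.042001.
C₂ = 4.35·[1 − (33.425·0.39557 − 9.7790·0.042001)/(23.646)] = 4.35·0.45822 = 1.9932 g/L.

1.99 g/L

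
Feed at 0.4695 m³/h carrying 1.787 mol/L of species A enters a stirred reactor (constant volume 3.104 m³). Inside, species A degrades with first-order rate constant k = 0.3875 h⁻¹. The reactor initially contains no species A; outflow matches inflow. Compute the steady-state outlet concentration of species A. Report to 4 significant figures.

0.5017 mol/L

Species balance: V dC/dt = Q C_in − Q C − k V C.
Steady state (dC/dt = 0): C_ss = Q C_in/(Q + kV) = C_in/(1 + kV/Q).
C_ss = 0.4695·1.787/(0.4695 + 0.3875·3.104) = 0.838996/1.67230 = 0.501702 mol/L.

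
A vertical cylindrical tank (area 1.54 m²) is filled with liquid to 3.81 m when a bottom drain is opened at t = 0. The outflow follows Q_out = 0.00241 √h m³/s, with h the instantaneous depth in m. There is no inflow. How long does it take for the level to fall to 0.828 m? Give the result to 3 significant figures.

1330 s

Accumulation of liquid (constant cross-section A): A dh/dt = −0.00241 √h.
∫ h^(−1/2) dh = −(0.00241/A) ∫ dt, giving 2√h = 2√h₀ − (0.00241/A) t.
t = 2A(√h₀ − √h)/0.00241 = 2·1.54·(√3.81 − √0.828)/0.00241
  = 3.0800 × (1.9519 − 0.90995) / 0.00241 = 1331.7 s.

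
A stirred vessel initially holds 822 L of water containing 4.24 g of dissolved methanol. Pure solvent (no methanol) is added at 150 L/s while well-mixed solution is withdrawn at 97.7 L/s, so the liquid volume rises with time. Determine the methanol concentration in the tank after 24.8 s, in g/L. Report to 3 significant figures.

Let m(t) be the amount of methanol. Volume: V(t) = V₀ + (Q_in − Q_out) t = 822 + 52.300 t; V(24.8) = 2119.0 L.
Solute balance: dm/dt = 0 − Q_out C = −Q_out m/V(t).
dm/m = −Q_out dt/(V₀ + 52.300 t); integrating gives ln(m/m₀) = −(Q_out/(Q_in−Q_out)) ln(V/V₀).
m = m₀ (V₀/V)^(Q_out/(Q_in−Q_out)) = 4.24 × (822/2119.0)^(1.8681) = 0.72292 g.
C = m/V = 0.72292/2119.0 = 0.00034115 g/L.

0.000341 g/L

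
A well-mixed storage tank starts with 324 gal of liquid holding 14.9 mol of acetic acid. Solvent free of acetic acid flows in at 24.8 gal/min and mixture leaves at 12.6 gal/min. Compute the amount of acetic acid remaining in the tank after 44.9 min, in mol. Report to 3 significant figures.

Total volume: dV/dt = Q_in − Q_out = 12.200 gal/min, so V(t) = 324 + 12.200 t and V(44.9) = 871.78 gal.
No acetic acid enters, so dm/dt = −Q_out · (m/V).
Separate: dm/m = −Q_out dt/V(t) ⇒ ln(m/m₀) = −(Q_out/(Q_in−Q_out)) ln(V/V₀).
m = m₀ (V₀/V)^(Q_out/(Q_in−Q_out)) = 14.9 × (324/871.78)^(1.0328) = 5.3608 mol.

5.36 mol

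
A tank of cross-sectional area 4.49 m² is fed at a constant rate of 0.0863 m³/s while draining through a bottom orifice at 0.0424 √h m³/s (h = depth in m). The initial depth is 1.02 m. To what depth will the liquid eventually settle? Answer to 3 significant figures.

4.14 m

A dh/dt = Q_in − 0.0424 √h. Steady state requires inflow = outflow:
Q_in = 0.0424 √h_ss ⇒ √h_ss = 0.0863/0.0424 = 2.0354.
h_ss = 2.0354² = 4.1428 m. (Since h₀ = 1.02 m < h_ss, the level will rise toward this value.)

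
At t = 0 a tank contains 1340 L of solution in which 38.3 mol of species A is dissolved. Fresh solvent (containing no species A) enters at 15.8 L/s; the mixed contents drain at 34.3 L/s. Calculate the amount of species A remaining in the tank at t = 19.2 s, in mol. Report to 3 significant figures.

21.6 mol

Let m(t) be the amount of species A. Volume: V(t) = V₀ + (Q_in − Q_out) t = 1340 − 18.500 t; V(19.2) = 984.80 L.
No species A enters, so dm/dt = −Q_out · (m/V).
Separate: dm/m = −Q_out dt/V(t) ⇒ ln(m/m₀) = −(Q_out/(Q_in−Q_out)) ln(V/V₀).
m = m₀ (V₀/V)^(Q_out/(Q_in−Q_out)) = 38.3 × (1340/984.80)^(-1.8541) = 21.637 mol.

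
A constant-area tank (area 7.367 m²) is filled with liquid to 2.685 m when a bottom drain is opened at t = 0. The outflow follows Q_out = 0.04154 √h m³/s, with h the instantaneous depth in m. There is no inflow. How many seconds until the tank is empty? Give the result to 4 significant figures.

581.2 s

A dh/dt = −Q_out = −0.04154 √h.
∫ h^(−1/2) dh = −(0.04154/A) ∫ dt, giving 2√h = 2√h₀ − (0.04154/A) t.
Tank is empty when √h = 0: t_empty = 2A√h₀/0.04154.
t_empty = 2·7.367·√2.685/0.04154 = 14.7340·1.63860/0.04154 = 581.201 s.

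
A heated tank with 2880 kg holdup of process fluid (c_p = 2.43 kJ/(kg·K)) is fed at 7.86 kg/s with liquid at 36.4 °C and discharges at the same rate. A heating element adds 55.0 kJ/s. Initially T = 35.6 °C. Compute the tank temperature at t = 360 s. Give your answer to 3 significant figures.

37.9 °C

M c_p dT/dt = ṁ c_p (T_in − T) + Q̇.
τ = M/ṁ = 366.41 s; T_ss = T_in + Q̇/(ṁ c_p) = 36.4 + 55.0/(7.86·2.43) = 39.280 °C.
T approaches T_ss exponentially: T(t) = T_ss + (T₀ − T_ss) e^(−t/τ).
T(360) = 39.280 + (-3.6796)·e^(−360/366.41) = 39.280 + (-3.6796)·0.37437 = 37.902 °C.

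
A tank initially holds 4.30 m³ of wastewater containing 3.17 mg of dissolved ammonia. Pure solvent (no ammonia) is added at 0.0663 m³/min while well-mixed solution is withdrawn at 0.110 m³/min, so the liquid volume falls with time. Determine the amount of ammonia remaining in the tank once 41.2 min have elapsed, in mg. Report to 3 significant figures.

Let m(t) be the amount of ammonia. Volume: V(t) = V₀ + (Q_in − Q_out) t = 4.30 − 0.043700 t; V(41.2) = 2.4996 m³.
No ammonia enters, so dm/dt = −Q_out · (m/V).
Separate: dm/m = −Q_out dt/V(t) ⇒ ln(m/m₀) = −(Q_out/(Q_in−Q_out)) ln(V/V₀).
m = m₀ (V₀/V)^(Q_out/(Q_in−Q_out)) = 3.17 × (4.30/2.4996)^(-2.5172) = 0.80910 mg.

0.809 mg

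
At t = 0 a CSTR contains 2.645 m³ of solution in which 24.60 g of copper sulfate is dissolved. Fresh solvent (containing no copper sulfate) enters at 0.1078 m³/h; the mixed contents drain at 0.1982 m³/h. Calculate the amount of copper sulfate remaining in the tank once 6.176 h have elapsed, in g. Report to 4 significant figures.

14.63 g

Total volume: dV/dt = Q_in − Q_out = -0.0904000 m³/h, so V(t) = 2.645 − 0.0904000 t and V(6.176) = 2.08669 m³.
Species balance (pure solvent in): dm/dt = −Q_out · m/V(t).
dm/m = −Q_out dt/(V₀ − 0.0904000 t); integrating gives ln(m/m₀) = −(Q_out/(Q_in−Q_out)) ln(V/V₀).
m = m₀ (V₀/V)^(Q_out/(Q_in−Q_out)) = 24.60 × (2.645/2.08669)^(-2.19248) = 14.6278 g.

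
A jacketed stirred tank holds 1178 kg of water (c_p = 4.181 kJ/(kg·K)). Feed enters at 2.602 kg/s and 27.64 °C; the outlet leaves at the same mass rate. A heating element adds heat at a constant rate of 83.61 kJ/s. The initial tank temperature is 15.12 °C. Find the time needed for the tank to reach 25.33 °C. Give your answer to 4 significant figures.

318.6 s

Heat balance on the well-mixed liquid: M c_p dT/dt = ṁ c_p (T_in − T) + 83.61.
τ = M/ṁ = 452.729 s; T_ss = T_in + Q̇/(ṁ c_p) = 35.3255 °C.
T(t) = T_ss + (T₀ − T_ss) e^(−t/τ). Set T = 25.33:
e^(−t/τ) = (25.33 − 35.3255)/(15.12 − 35.3255) = 0.494691
t = −452.729 · ln(0.494691) = 318.640 s.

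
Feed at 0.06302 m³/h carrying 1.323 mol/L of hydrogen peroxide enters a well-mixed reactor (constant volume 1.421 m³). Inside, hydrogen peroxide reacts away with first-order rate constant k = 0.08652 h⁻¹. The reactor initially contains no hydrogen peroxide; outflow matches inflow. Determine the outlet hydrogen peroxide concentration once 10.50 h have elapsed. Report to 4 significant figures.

0.3349 mol/L

V dC/dt = Q(C_in − C) − k V C.
dC/dt = (Q/V) C_in − (Q/V + k) C; effective rate a = Q/V + k = 0.0443490 + 0.08652 = 0.130869 h⁻¹.
C_ss = Q C_in/(Q + kV) = 0.448340 mol/L; C(t) = C_ss + (C₀ − C_ss) e^(−a t).
C(10.50) = 0.448340 + (-0.448340)·e^(−0.130869·10.50) = 0.448340 + (-0.448340)·0.253061 = 0.334882 mol/L.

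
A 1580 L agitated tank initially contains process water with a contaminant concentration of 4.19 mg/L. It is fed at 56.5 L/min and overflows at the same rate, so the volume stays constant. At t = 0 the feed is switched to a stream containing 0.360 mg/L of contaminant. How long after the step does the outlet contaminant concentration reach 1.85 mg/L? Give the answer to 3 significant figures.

Species balance: V dC/dt = Q(C_in − C) ⇒ τ = V/Q = 27.965 min.
C(t) = C_in + (C₀ − C_in) e^(−t/τ). Set C = 1.85 and solve for t:
e^(−t/τ) = (C − C_in)/(C₀ − C_in) = (1.85 − 0.360)/(4.19 − 0.360) = 0.38903
t = −τ ln(…) = 27.965 × 0.94409 = 26.401 min.

26.4 min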